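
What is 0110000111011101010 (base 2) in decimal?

Sum of powers of 2 for each 1-bit:
2^1 + 2^3 + 2^5 + 2^6 + 2^7 + 2^9 + 2^10 + 2^11 + 2^16 + 2^17
= 2 + 8 + 32 + 64 + 128 + 512 + 1024 + 2048 + 65536 + 131072
= 200426



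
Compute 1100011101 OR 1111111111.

OR: 1 when either bit is 1
  1100011101
| 1111111111
------------
  1111111111
Decimal: 797 | 1023 = 1023



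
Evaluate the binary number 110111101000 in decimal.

Sum of powers of 2 for each 1-bit:
2^3 + 2^5 + 2^6 + 2^7 + 2^8 + 2^10 + 2^11
= 8 + 32 + 64 + 128 + 256 + 1024 + 2048
= 3560



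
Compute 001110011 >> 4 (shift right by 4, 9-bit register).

Original: 001110011 (decimal 115)
Shift right by 4 positions
Drop the 4 low bits; fill with zeros on the left
Result: 000000111 (decimal 7)
Equivalent: 115 >> 4 = 115 ÷ 2^4 = 7



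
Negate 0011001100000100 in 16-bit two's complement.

Original: 0011001100000100
Step 1 - Invert all bits: 1100110011111011
Step 2 - Add 1: 1100110011111100
Verification: 0011001100000100 + 1100110011111100 = 10000000000000000; discarding the end carry (carry out of the top bit) leaves the 16-bit value 0000000000000000, as required for x + (-x)



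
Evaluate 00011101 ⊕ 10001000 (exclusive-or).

XOR: 1 when bits differ
  00011101
^ 10001000
----------
  10010101
Decimal: 29 ^ 136 = 149



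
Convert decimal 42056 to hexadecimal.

Using repeated division by 16 (digits 10–15 are A–F):
42056 ÷ 16 = 2628 remainder 8
2628 ÷ 16 = 164 remainder 4
164 ÷ 16 = 10 remainder 4
10 ÷ 16 = 0 remainder 10 (A)
Reading remainders bottom to top: A448



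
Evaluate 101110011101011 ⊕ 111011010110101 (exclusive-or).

XOR: 1 when bits differ
  101110011101011
^ 111011010110101
-----------------
  010101001011110
Decimal: 23787 ^ 30389 = 10846



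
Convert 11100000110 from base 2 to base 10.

Sum of powers of 2 for each 1-bit:
2^1 + 2^2 + 2^8 + 2^9 + 2^10
= 2 + 4 + 256 + 512 + 1024
= 1798



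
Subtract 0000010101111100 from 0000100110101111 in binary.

Method 1 - Direct subtraction (column by column from the right: bit − bit − borrow-in; if negative, add 2 and borrow 1 from the next column):
borrow: 0000100011100000
        0000100110101111
-       0000010101111100
------------------------
        0000010000110011

Method 2 - Add two's complement:
Two's complement of 0000010101111100: invert → 1111101010000011, add 1 → 1111101010000100
  0000100110101111
+ 1111101010000100
------------------
 10000010000110011  (end carry out of the top bit = 1)
Discarding the end carry: 0000010000110011
Decimal check:
  0000100110101111 = 2048 + 256 + 128 + 32 + 8 + 4 + 2 + 1 = 2479
  0000010101111100 = 1024 + 256 + 64 + 32 + 16 + 8 + 4 = 1404
  2479 - 1404 = 1075, and 0000010000110011 = 1024 + 32 + 16 + 2 + 1 = 1075 ✓



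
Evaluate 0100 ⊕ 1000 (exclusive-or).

XOR: 1 when bits differ
  0100
^ 1000
------
  1100
Decimal: 4 ^ 8 = 12



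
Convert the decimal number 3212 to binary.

Using repeated division by 2:
3212 ÷ 2 = 1606 remainder 0
1606 ÷ 2 = 803 remainder 0
803 ÷ 2 = 401 remainder 1
401 ÷ 2 = 200 remainder 1
200 ÷ 2 = 100 remainder 0
100 ÷ 2 = 50 remainder 0
50 ÷ 2 = 25 remainder 0
25 ÷ 2 = 12 remainder 1
12 ÷ 2 = 6 remainder 0
6 ÷ 2 = 3 remainder 0
3 ÷ 2 = 1 remainder 1
1 ÷ 2 = 0 remainder 1
Reading remainders bottom to top: 110010001100



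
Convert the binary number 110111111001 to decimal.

Sum of powers of 2 for each 1-bit:
2^0 + 2^3 + 2^4 + 2^5 + 2^6 + 2^7 + 2^8 + 2^10 + 2^11
= 1 + 8 + 16 + 32 + 64 + 128 + 256 + 1024 + 2048
= 3577



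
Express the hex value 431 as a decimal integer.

Expand by place value (powers of 16):
431 = 4 × 16^2 + 3 × 16^1 + 1 × 16^0
= 4 × 256 + 3 × 16 + 1 × 1
= 1024 + 48 + 1
= 1073



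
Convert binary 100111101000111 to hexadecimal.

Group into 4-bit nibbles from right:
  0100 = 4
  1111 = F
  0100 = 4
  0111 = 7
Result: 4F47



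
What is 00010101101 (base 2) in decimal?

Sum of powers of 2 for each 1-bit:
2^0 + 2^2 + 2^3 + 2^5 + 2^7
= 1 + 4 + 8 + 32 + 128
= 173



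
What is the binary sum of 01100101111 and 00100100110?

Add column by column from the right: bit + bit + carry-in; write the sum mod 2, carry 1 when the sum is 2 or 3.
carry:  11001011100
        01100101111
+       00100100110
-------------------
       010001010101
(the carry out of the leftmost column, 0, becomes the leading bit)
Decimal check:
  01100101111 = 512 + 256 + 32 + 8 + 4 + 2 + 1 = 815
  00100100110 = 256 + 32 + 4 + 2 = 294
  815 + 294 = 1109, and 010001010101 = 1024 + 64 + 16 + 4 + 1 = 1109 ✓



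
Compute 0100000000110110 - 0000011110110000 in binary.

Method 1 - Direct subtraction (column by column from the right: bit − bit − borrow-in; if negative, add 2 and borrow 1 from the next column):
borrow: 0111111100000000
        0100000000110110
-       0000011110110000
------------------------
        0011100010000110

Method 2 - Add two's complement:
Two's complement of 0000011110110000: invert → 1111100001001111, add 1 → 1111100001010000
  0100000000110110
+ 1111100001010000
------------------
 10011100010000110  (end carry out of the top bit = 1)
Discarding the end carry: 0011100010000110
Decimal check:
  0100000000110110 = 16384 + 32 + 16 + 4 + 2 = 16438
  0000011110110000 = 1024 + 512 + 256 + 128 + 32 + 16 = 1968
  16438 - 1968 = 14470, and 0011100010000110 = 8192 + 4096 + 2048 + 128 + 4 + 2 = 14470 ✓



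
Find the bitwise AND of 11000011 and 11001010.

AND: 1 only when both bits are 1
  11000011
& 11001010
----------
  11000010
Decimal: 195 & 202 = 194



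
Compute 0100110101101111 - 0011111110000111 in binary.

Method 1 - Direct subtraction (column by column from the right: bit − bit − borrow-in; if negative, add 2 and borrow 1 from the next column):
borrow: 0111111100000000
        0100110101101111
-       0011111110000111
------------------------
        0000110111101000

Method 2 - Add two's complement:
Two's complement of 0011111110000111: invert → 1100000001111000, add 1 → 1100000001111001
  0100110101101111
+ 1100000001111001
------------------
 10000110111101000  (end carry out of the top bit = 1)
Discarding the end carry: 0000110111101000
Decimal check:
  0100110101101111 = 16384 + 2048 + 1024 + 256 + 64 + 32 + 8 + 4 + 2 + 1 = 19823
  0011111110000111 = 8192 + 4096 + 2048 + 1024 + 512 + 256 + 128 + 4 + 2 + 1 = 16263
  19823 - 16263 = 3560, and 0000110111101000 = 2048 + 1024 + 256 + 128 + 64 + 32 + 8 = 3560 ✓



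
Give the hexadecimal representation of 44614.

Using repeated division by 16 (digits 10–15 are A–F):
44614 ÷ 16 = 2788 remainder 6
2788 ÷ 16 = 174 remainder 4
174 ÷ 16 = 10 remainder 14 (E)
10 ÷ 16 = 0 remainder 10 (A)
Reading remainders bottom to top: AE46



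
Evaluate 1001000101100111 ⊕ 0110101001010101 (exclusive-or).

XOR: 1 when bits differ
  1001000101100111
^ 0110101001010101
------------------
  1111101100110010
Decimal: 37223 ^ 27221 = 64306



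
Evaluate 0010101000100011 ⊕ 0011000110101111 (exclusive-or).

XOR: 1 when bits differ
  0010101000100011
^ 0011000110101111
------------------
  0001101110001100
Decimal: 10787 ^ 12719 = 7052



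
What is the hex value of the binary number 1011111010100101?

Group into 4-bit nibbles from right:
  1011 = B
  1110 = E
  1010 = A
  0101 = 5
Result: BEA5



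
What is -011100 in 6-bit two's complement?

Original: 011100
Step 1 - Invert all bits: 100011
Step 2 - Add 1: 100100
Verification: 011100 + 100100 = 1000000; discarding the end carry (carry out of the top bit) leaves the 6-bit value 000000, as required for x + (-x)



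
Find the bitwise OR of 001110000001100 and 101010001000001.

OR: 1 when either bit is 1
  001110000001100
| 101010001000001
-----------------
  101110001001101
Decimal: 7180 | 21569 = 23629



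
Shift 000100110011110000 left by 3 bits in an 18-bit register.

Original: 000100110011110000 (decimal 19696)
Shift left by 3 positions
Append 3 zeros on the right
Result: 100110011110000000 (decimal 157568)
Equivalent: 19696 << 3 = 19696 × 2^3 = 157568



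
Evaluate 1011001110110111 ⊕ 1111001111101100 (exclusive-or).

XOR: 1 when bits differ
  1011001110110111
^ 1111001111101100
------------------
  0100000001011011
Decimal: 46007 ^ 62444 = 16475



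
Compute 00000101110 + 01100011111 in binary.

Add column by column from the right: bit + bit + carry-in; write the sum mod 2, carry 1 when the sum is 2 or 3.
carry:  00001111100
        00000101110
+       01100011111
-------------------
       001101001101
(the carry out of the leftmost column, 0, becomes the leading bit)
Decimal check:
  00000101110 = 32 + 8 + 4 + 2 = 46
  01100011111 = 512 + 256 + 16 + 8 + 4 + 2 + 1 = 799
  46 + 799 = 845, and 001101001101 = 512 + 256 + 64 + 8 + 4 + 1 = 845 ✓



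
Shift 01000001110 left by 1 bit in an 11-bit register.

Original: 01000001110 (decimal 526)
Shift left by 1 position
Append 1 zero on the right
Result: 10000011100 (decimal 1052)
Equivalent: 526 << 1 = 526 × 2^1 = 1052



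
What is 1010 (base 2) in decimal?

Sum of powers of 2 for each 1-bit:
2^1 + 2^3
= 2 + 8
= 10



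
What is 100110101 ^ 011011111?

XOR: 1 when bits differ
  100110101
^ 011011111
-----------
  111101010
Decimal: 309 ^ 223 = 490



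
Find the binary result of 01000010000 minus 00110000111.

Method 1 - Direct subtraction (column by column from the right: bit − bit − borrow-in; if negative, add 2 and borrow 1 from the next column):
borrow: 01100011110
        01000010000
-       00110000111
-------------------
        00010001001

Method 2 - Add two's complement:
Two's complement of 00110000111: invert → 11001111000, add 1 → 11001111001
  01000010000
+ 11001111001
-------------
 100010001001  (end carry out of the top bit = 1)
Discarding the end carry: 00010001001
Decimal check:
  01000010000 = 512 + 16 = 528
  00110000111 = 256 + 128 + 4 + 2 + 1 = 391
  528 - 391 = 137, and 00010001001 = 128 + 8 + 1 = 137 ✓



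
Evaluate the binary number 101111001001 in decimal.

Sum of powers of 2 for each 1-bit:
2^0 + 2^3 + 2^6 + 2^7 + 2^8 + 2^9 + 2^11
= 1 + 8 + 64 + 128 + 256 + 512 + 2048
= 3017



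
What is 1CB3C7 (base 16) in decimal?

Expand by place value (powers of 16):
Digit values: C = 12, B = 11
1CB3C7 = 1 × 16^5 + 12 × 16^4 + 11 × 16^3 + 3 × 16^2 + 12 × 16^1 + 7 × 16^0
= 1 × 1048576 + 12 × 65536 + 11 × 4096 + 3 × 256 + 12 × 16 + 7 × 1
= 1048576 + 786432 + 45056 + 768 + 192 + 7
= 1881031



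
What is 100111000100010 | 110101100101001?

OR: 1 when either bit is 1
  100111000100010
| 110101100101001
-----------------
  110111100101011
Decimal: 20002 | 27433 = 28459



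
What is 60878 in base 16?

Using repeated division by 16 (digits 10–15 are A–F):
60878 ÷ 16 = 3804 remainder 14 (E)
3804 ÷ 16 = 237 remainder 12 (C)
237 ÷ 16 = 14 remainder 13 (D)
14 ÷ 16 = 0 remainder 14 (E)
Reading remainders bottom to top: EDCE



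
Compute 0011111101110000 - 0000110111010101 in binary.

Method 1 - Direct subtraction (column by column from the right: bit − bit − borrow-in; if negative, add 2 and borrow 1 from the next column):
borrow: 0000001100111110
        0011111101110000
-       0000110111010101
------------------------
        0011000110011011

Method 2 - Add two's complement:
Two's complement of 0000110111010101: invert → 1111001000101010, add 1 → 1111001000101011
  0011111101110000
+ 1111001000101011
------------------
 10011000110011011  (end carry out of the top bit = 1)
Discarding the end carry: 0011000110011011
Decimal check:
  0011111101110000 = 8192 + 4096 + 2048 + 1024 + 512 + 256 + 64 + 32 + 16 = 16240
  0000110111010101 = 2048 + 1024 + 256 + 128 + 64 + 16 + 4 + 1 = 3541
  16240 - 3541 = 12699, and 0011000110011011 = 8192 + 4096 + 256 + 128 + 16 + 8 + 2 + 1 = 12699 ✓



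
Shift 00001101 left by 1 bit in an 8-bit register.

Original: 00001101 (decimal 13)
Shift left by 1 position
Append 1 zero on the right
Result: 00011010 (decimal 26)
Equivalent: 13 << 1 = 13 × 2^1 = 26



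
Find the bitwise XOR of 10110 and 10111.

XOR: 1 when bits differ
  10110
^ 10111
-------
  00001
Decimal: 22 ^ 23 = 1



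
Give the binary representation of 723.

Using repeated division by 2:
723 ÷ 2 = 361 remainder 1
361 ÷ 2 = 180 remainder 1
180 ÷ 2 = 90 remainder 0
90 ÷ 2 = 45 remainder 0
45 ÷ 2 = 22 remainder 1
22 ÷ 2 = 11 remainder 0
11 ÷ 2 = 5 remainder 1
5 ÷ 2 = 2 remainder 1
2 ÷ 2 = 1 remainder 0
1 ÷ 2 = 0 remainder 1
Reading remainders bottom to top: 1011010011



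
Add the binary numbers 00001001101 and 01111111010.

Add column by column from the right: bit + bit + carry-in; write the sum mod 2, carry 1 when the sum is 2 or 3.
carry:  11111110000
        00001001101
+       01111111010
-------------------
       010001000111
(the carry out of the leftmost column, 0, becomes the leading bit)
Decimal check:
  00001001101 = 64 + 8 + 4 + 1 = 77
  01111111010 = 512 + 256 + 128 + 64 + 32 + 16 + 8 + 2 = 1018
  77 + 1018 = 1095, and 010001000111 = 1024 + 64 + 4 + 2 + 1 = 1095 ✓



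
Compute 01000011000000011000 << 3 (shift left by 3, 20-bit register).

Original: 01000011000000011000 (decimal 274456)
Shift left by 3 positions
Append 3 zeros on the right and drop the 3 high bits that overflow the 20-bit width
Result: 00011000000011000000 (decimal 98496)
Equivalent: 274456 << 3 = 274456 × 2^3 = 2195648, truncated to 20 bits = 98496



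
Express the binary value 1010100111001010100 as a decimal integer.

Sum of powers of 2 for each 1-bit:
2^2 + 2^4 + 2^6 + 2^9 + 2^10 + 2^11 + 2^14 + 2^16 + 2^18
= 4 + 16 + 64 + 512 + 1024 + 2048 + 16384 + 65536 + 262144
= 347732



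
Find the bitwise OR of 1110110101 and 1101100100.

OR: 1 when either bit is 1
  1110110101
| 1101100100
------------
  1111110101
Decimal: 949 | 868 = 1013



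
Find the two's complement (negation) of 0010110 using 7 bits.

Original: 0010110
Step 1 - Invert all bits: 1101001
Step 2 - Add 1: 1101010
Verification: 0010110 + 1101010 = 10000000; discarding the end carry (carry out of the top bit) leaves the 7-bit value 0000000, as required for x + (-x)



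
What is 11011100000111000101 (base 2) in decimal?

Sum of powers of 2 for each 1-bit:
2^0 + 2^2 + 2^6 + 2^7 + 2^8 + 2^14 + 2^15 + 2^16 + 2^18 + 2^19
= 1 + 4 + 64 + 128 + 256 + 16384 + 32768 + 65536 + 262144 + 524288
= 901573



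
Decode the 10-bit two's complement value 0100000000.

Binary: 0100000000
Sign bit: 0 (non-negative)
Read directly as an unsigned value:
0100000000 = 256
Value: 256



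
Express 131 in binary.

Using repeated division by 2:
131 ÷ 2 = 65 remainder 1
65 ÷ 2 = 32 remainder 1
32 ÷ 2 = 16 remainder 0
16 ÷ 2 = 8 remainder 0
8 ÷ 2 = 4 remainder 0
4 ÷ 2 = 2 remainder 0
2 ÷ 2 = 1 remainder 0
1 ÷ 2 = 0 remainder 1
Reading remainders bottom to top: 10000011



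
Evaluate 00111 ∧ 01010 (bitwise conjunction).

AND: 1 only when both bits are 1
  00111
& 01010
-------
  00010
Decimal: 7 & 10 = 2



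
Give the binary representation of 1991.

Using repeated division by 2:
1991 ÷ 2 = 995 remainder 1
995 ÷ 2 = 497 remainder 1
497 ÷ 2 = 248 remainder 1
248 ÷ 2 = 124 remainder 0
124 ÷ 2 = 62 remainder 0
62 ÷ 2 = 31 remainder 0
31 ÷ 2 = 15 remainder 1
15 ÷ 2 = 7 remainder 1
7 ÷ 2 = 3 remainder 1
3 ÷ 2 = 1 remainder 1
1 ÷ 2 = 0 remainder 1
Reading remainders bottom to top: 11111000111



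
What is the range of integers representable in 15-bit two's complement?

For 15-bit two's complement:
Minimum: -2^14 = -16384
Maximum: 2^14 - 1 = 16383



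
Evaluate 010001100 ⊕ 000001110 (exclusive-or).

XOR: 1 when bits differ
  010001100
^ 000001110
-----------
  010000010
Decimal: 140 ^ 14 = 130



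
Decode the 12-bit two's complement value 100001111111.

Binary: 100001111111
Sign bit: 1 (negative)
Invert: 011110000000
Add 1:  011110000001
Magnitude: 011110000001 = 1024 + 512 + 256 + 128 + 1 = 1921
Value: -1921



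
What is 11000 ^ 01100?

XOR: 1 when bits differ
  11000
^ 01100
-------
  10100
Decimal: 24 ^ 12 = 20



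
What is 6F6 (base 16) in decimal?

Expand by place value (powers of 16):
Digit values: F = 15
6F6 = 6 × 16^2 + 15 × 16^1 + 6 × 16^0
= 6 × 256 + 15 × 16 + 6 × 1
= 1536 + 240 + 6
= 1782



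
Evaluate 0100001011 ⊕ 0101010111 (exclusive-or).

XOR: 1 when bits differ
  0100001011
^ 0101010111
------------
  0001011100
Decimal: 267 ^ 343 = 92



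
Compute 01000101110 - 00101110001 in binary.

Method 1 - Direct subtraction (column by column from the right: bit − bit − borrow-in; if negative, add 2 and borrow 1 from the next column):
borrow: 01111100010
        01000101110
-       00101110001
-------------------
        00010111101

Method 2 - Add two's complement:
Two's complement of 00101110001: invert → 11010001110, add 1 → 11010001111
  01000101110
+ 11010001111
-------------
 100010111101  (end carry out of the top bit = 1)
Discarding the end carry: 00010111101
Decimal check:
  01000101110 = 512 + 32 + 8 + 4 + 2 = 558
  00101110001 = 256 + 64 + 32 + 16 + 1 = 369
  558 - 369 = 189, and 00010111101 = 128 + 32 + 16 + 8 + 4 + 1 = 189 ✓



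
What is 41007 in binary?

Using repeated division by 2:
41007 ÷ 2 = 20503 remainder 1
20503 ÷ 2 = 10251 remainder 1
10251 ÷ 2 = 5125 remainder 1
5125 ÷ 2 = 2562 remainder 1
2562 ÷ 2 = 1281 remainder 0
1281 ÷ 2 = 640 remainder 1
640 ÷ 2 = 320 remainder 0
320 ÷ 2 = 160 remainder 0
160 ÷ 2 = 80 remainder 0
80 ÷ 2 = 40 remainder 0
40 ÷ 2 = 20 remainder 0
20 ÷ 2 = 10 remainder 0
10 ÷ 2 = 5 remainder 0
5 ÷ 2 = 2 remainder 1
2 ÷ 2 = 1 remainder 0
1 ÷ 2 = 0 remainder 1
Reading remainders bottom to top: 1010000000101111



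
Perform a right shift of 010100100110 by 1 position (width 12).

Original: 010100100110 (decimal 1318)
Shift right by 1 position
Drop the 1 low bit; fill with zero on the left
Result: 001010010011 (decimal 659)
Equivalent: 1318 >> 1 = 1318 ÷ 2^1 = 659



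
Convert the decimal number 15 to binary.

Using repeated division by 2:
15 ÷ 2 = 7 remainder 1
7 ÷ 2 = 3 remainder 1
3 ÷ 2 = 1 remainder 1
1 ÷ 2 = 0 remainder 1
Reading remainders bottom to top: 1111



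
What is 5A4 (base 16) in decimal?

Expand by place value (powers of 16):
Digit values: A = 10
5A4 = 5 × 16^2 + 10 × 16^1 + 4 × 16^0
= 5 × 256 + 10 × 16 + 4 × 1
= 1280 + 160 + 4
= 1444



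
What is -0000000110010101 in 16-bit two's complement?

Original: 0000000110010101
Step 1 - Invert all bits: 1111111001101010
Step 2 - Add 1: 1111111001101011
Verification: 0000000110010101 + 1111111001101011 = 10000000000000000; discarding the end carry (carry out of the top bit) leaves the 16-bit value 0000000000000000, as required for x + (-x)



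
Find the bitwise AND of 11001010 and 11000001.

AND: 1 only when both bits are 1
  11001010
& 11000001
----------
  11000000
Decimal: 202 & 193 = 192



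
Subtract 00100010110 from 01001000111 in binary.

Method 1 - Direct subtraction (column by column from the right: bit − bit − borrow-in; if negative, add 2 and borrow 1 from the next column):
borrow: 01001100000
        01001000111
-       00100010110
-------------------
        00100110001

Method 2 - Add two's complement:
Two's complement of 00100010110: invert → 11011101001, add 1 → 11011101010
  01001000111
+ 11011101010
-------------
 100100110001  (end carry out of the top bit = 1)
Discarding the end carry: 00100110001
Decimal check:
  01001000111 = 512 + 64 + 4 + 2 + 1 = 583
  00100010110 = 256 + 16 + 4 + 2 = 278
  583 - 278 = 305, and 00100110001 = 256 + 32 + 16 + 1 = 305 ✓



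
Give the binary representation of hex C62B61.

Convert each hex digit to 4 bits:
  C = 1100
  6 = 0110
  2 = 0010
  B = 1011
  6 = 0110
  1 = 0001
Concatenate: 110001100010101101100001



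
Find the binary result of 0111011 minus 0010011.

Method 1 - Direct subtraction (column by column from the right: bit − bit − borrow-in; if negative, add 2 and borrow 1 from the next column):
borrow: 0000000
        0111011
-       0010011
---------------
        0101000

Method 2 - Add two's complement:
Two's complement of 0010011: invert → 1101100, add 1 → 1101101
  0111011
+ 1101101
---------
 10101000  (end carry out of the top bit = 1)
Discarding the end carry: 0101000
Decimal check:
  0111011 = 32 + 16 + 8 + 2 + 1 = 59
  0010011 = 16 + 2 + 1 = 19
  59 - 19 = 40, and 0101000 = 32 + 8 = 40 ✓



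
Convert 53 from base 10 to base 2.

Using repeated division by 2:
53 ÷ 2 = 26 remainder 1
26 ÷ 2 = 13 remainder 0
13 ÷ 2 = 6 remainder 1
6 ÷ 2 = 3 remainder 0
3 ÷ 2 = 1 remainder 1
1 ÷ 2 = 0 remainder 1
Reading remainders bottom to top: 110101



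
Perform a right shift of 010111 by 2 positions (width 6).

Original: 010111 (decimal 23)
Shift right by 2 positions
Drop the 2 low bits; fill with zeros on the left
Result: 000101 (decimal 5)
Equivalent: 23 >> 2 = 23 ÷ 2^2 = 5



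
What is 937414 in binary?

Using repeated division by 2:
937414 ÷ 2 = 468707 remainder 0
468707 ÷ 2 = 234353 remainder 1
234353 ÷ 2 = 117176 remainder 1
117176 ÷ 2 = 58588 remainder 0
58588 ÷ 2 = 29294 remainder 0
29294 ÷ 2 = 14647 remainder 0
14647 ÷ 2 = 7323 remainder 1
7323 ÷ 2 = 3661 remainder 1
3661 ÷ 2 = 1830 remainder 1
1830 ÷ 2 = 915 remainder 0
915 ÷ 2 = 457 remainder 1
457 ÷ 2 = 228 remainder 1
228 ÷ 2 = 114 remainder 0
114 ÷ 2 = 57 remainder 0
57 ÷ 2 = 28 remainder 1
28 ÷ 2 = 14 remainder 0
14 ÷ 2 = 7 remainder 0
7 ÷ 2 = 3 remainder 1
3 ÷ 2 = 1 remainder 1
1 ÷ 2 = 0 remainder 1
Reading remainders bottom to top: 11100100110111000110



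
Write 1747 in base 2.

Using repeated division by 2:
1747 ÷ 2 = 873 remainder 1
873 ÷ 2 = 436 remainder 1
436 ÷ 2 = 218 remainder 0
218 ÷ 2 = 109 remainder 0
109 ÷ 2 = 54 remainder 1
54 ÷ 2 = 27 remainder 0
27 ÷ 2 = 13 remainder 1
13 ÷ 2 = 6 remainder 1
6 ÷ 2 = 3 remainder 0
3 ÷ 2 = 1 remainder 1
1 ÷ 2 = 0 remainder 1
Reading remainders bottom to top: 11011010011



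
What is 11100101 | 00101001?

OR: 1 when either bit is 1
  11100101
| 00101001
----------
  11101101
Decimal: 229 | 41 = 237



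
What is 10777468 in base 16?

Using repeated division by 16 (digits 10–15 are A–F):
10777468 ÷ 16 = 673591 remainder 12 (C)
673591 ÷ 16 = 42099 remainder 7
42099 ÷ 16 = 2631 remainder 3
2631 ÷ 16 = 164 remainder 7
164 ÷ 16 = 10 remainder 4
10 ÷ 16 = 0 remainder 10 (A)
Reading remainders bottom to top: A4737C



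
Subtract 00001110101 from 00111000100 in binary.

Method 1 - Direct subtraction (column by column from the right: bit − bit − borrow-in; if negative, add 2 and borrow 1 from the next column):
borrow: 00011111110
        00111000100
-       00001110101
-------------------
        00101001111

Method 2 - Add two's complement:
Two's complement of 00001110101: invert → 11110001010, add 1 → 11110001011
  00111000100
+ 11110001011
-------------
 100101001111  (end carry out of the top bit = 1)
Discarding the end carry: 00101001111
Decimal check:
  00111000100 = 256 + 128 + 64 + 4 = 452
  00001110101 = 64 + 32 + 16 + 4 + 1 = 117
  452 - 117 = 335, and 00101001111 = 256 + 64 + 8 + 4 + 2 + 1 = 335 ✓



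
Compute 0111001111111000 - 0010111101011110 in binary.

Method 1 - Direct subtraction (column by column from the right: bit − bit − borrow-in; if negative, add 2 and borrow 1 from the next column):
borrow: 0001100000111100
        0111001111111000
-       0010111101011110
------------------------
        0100010010011010

Method 2 - Add two's complement:
Two's complement of 0010111101011110: invert → 1101000010100001, add 1 → 1101000010100010
  0111001111111000
+ 1101000010100010
------------------
 10100010010011010  (end carry out of the top bit = 1)
Discarding the end carry: 0100010010011010
Decimal check:
  0111001111111000 = 16384 + 8192 + 4096 + 512 + 256 + 128 + 64 + 32 + 16 + 8 = 29688
  0010111101011110 = 8192 + 2048 + 1024 + 512 + 256 + 64 + 16 + 8 + 4 + 2 = 12126
  29688 - 12126 = 17562, and 0100010010011010 = 16384 + 1024 + 128 + 16 + 8 + 2 = 17562 ✓



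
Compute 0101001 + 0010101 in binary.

Add column by column from the right: bit + bit + carry-in; write the sum mod 2, carry 1 when the sum is 2 or 3.
carry:  0000010
        0101001
+       0010101
---------------
       00111110
(the carry out of the leftmost column, 0, becomes the leading bit)
Decimal check:
  0101001 = 32 + 8 + 1 = 41
  0010101 = 16 + 4 + 1 = 21
  41 + 21 = 62, and 00111110 = 32 + 16 + 8 + 4 + 2 = 62 ✓



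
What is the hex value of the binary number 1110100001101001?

Group into 4-bit nibbles from right:
  1110 = E
  1000 = 8
  0110 = 6
  1001 = 9
Result: E869



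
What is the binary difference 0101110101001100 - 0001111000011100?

Method 1 - Direct subtraction (column by column from the right: bit − bit − borrow-in; if negative, add 2 and borrow 1 from the next column):
borrow: 0111110001100000
        0101110101001100
-       0001111000011100
------------------------
        0011111100110000

Method 2 - Add two's complement:
Two's complement of 0001111000011100: invert → 1110000111100011, add 1 → 1110000111100100
  0101110101001100
+ 1110000111100100
------------------
 10011111100110000  (end carry out of the top bit = 1)
Discarding the end carry: 0011111100110000
Decimal check:
  0101110101001100 = 16384 + 4096 + 2048 + 1024 + 256 + 64 + 8 + 4 = 23884
  0001111000011100 = 4096 + 2048 + 1024 + 512 + 16 + 8 + 4 = 7708
  23884 - 7708 = 16176, and 0011111100110000 = 8192 + 4096 + 2048 + 1024 + 512 + 256 + 32 + 16 = 16176 ✓



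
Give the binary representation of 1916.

Using repeated division by 2:
1916 ÷ 2 = 958 remainder 0
958 ÷ 2 = 479 remainder 0
479 ÷ 2 = 239 remainder 1
239 ÷ 2 = 119 remainder 1
119 ÷ 2 = 59 remainder 1
59 ÷ 2 = 29 remainder 1
29 ÷ 2 = 14 remainder 1
14 ÷ 2 = 7 remainder 0
7 ÷ 2 = 3 remainder 1
3 ÷ 2 = 1 remainder 1
1 ÷ 2 = 0 remainder 1
Reading remainders bottom to top: 11101111100



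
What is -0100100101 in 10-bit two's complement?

Original: 0100100101
Step 1 - Invert all bits: 1011011010
Step 2 - Add 1: 1011011011
Verification: 0100100101 + 1011011011 = 10000000000; discarding the end carry (carry out of the top bit) leaves the 10-bit value 0000000000, as required for x + (-x)



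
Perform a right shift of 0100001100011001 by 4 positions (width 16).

Original: 0100001100011001 (decimal 17177)
Shift right by 4 positions
Drop the 4 low bits; fill with zeros on the left
Result: 0000010000110001 (decimal 1073)
Equivalent: 17177 >> 4 = 17177 ÷ 2^4 = 1073



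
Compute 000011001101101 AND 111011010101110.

AND: 1 only when both bits are 1
  000011001101101
& 111011010101110
-----------------
  000011000101100
Decimal: 1645 & 30382 = 1580



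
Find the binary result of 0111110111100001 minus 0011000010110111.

Method 1 - Direct subtraction (column by column from the right: bit − bit − borrow-in; if negative, add 2 and borrow 1 from the next column):
borrow: 0000000001111100
        0111110111100001
-       0011000010110111
------------------------
        0100110100101010

Method 2 - Add two's complement:
Two's complement of 0011000010110111: invert → 1100111101001000, add 1 → 1100111101001001
  0111110111100001
+ 1100111101001001
------------------
 10100110100101010  (end carry out of the top bit = 1)
Discarding the end carry: 0100110100101010
Decimal check:
  0111110111100001 = 16384 + 8192 + 4096 + 2048 + 1024 + 256 + 128 + 64 + 32 + 1 = 32225
  0011000010110111 = 8192 + 4096 + 128 + 32 + 16 + 4 + 2 + 1 = 12471
  32225 - 12471 = 19754, and 0100110100101010 = 16384 + 2048 + 1024 + 256 + 32 + 8 + 2 = 19754 ✓



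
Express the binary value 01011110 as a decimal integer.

Sum of powers of 2 for each 1-bit:
2^1 + 2^2 + 2^3 + 2^4 + 2^6
= 2 + 4 + 8 + 16 + 64
= 94



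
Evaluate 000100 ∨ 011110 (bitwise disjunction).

OR: 1 when either bit is 1
  000100
| 011110
--------
  011110
Decimal: 4 | 30 = 30



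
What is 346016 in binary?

Using repeated division by 2:
346016 ÷ 2 = 173008 remainder 0
173008 ÷ 2 = 86504 remainder 0
86504 ÷ 2 = 43252 remainder 0
43252 ÷ 2 = 21626 remainder 0
21626 ÷ 2 = 10813 remainder 0
10813 ÷ 2 = 5406 remainder 1
5406 ÷ 2 = 2703 remainder 0
2703 ÷ 2 = 1351 remainder 1
1351 ÷ 2 = 675 remainder 1
675 ÷ 2 = 337 remainder 1
337 ÷ 2 = 168 remainder 1
168 ÷ 2 = 84 remainder 0
84 ÷ 2 = 42 remainder 0
42 ÷ 2 = 21 remainder 0
21 ÷ 2 = 10 remainder 1
10 ÷ 2 = 5 remainder 0
5 ÷ 2 = 2 remainder 1
2 ÷ 2 = 1 remainder 0
1 ÷ 2 = 0 remainder 1
Reading remainders bottom to top: 1010100011110100000



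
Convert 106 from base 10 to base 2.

Using repeated division by 2:
106 ÷ 2 = 53 remainder 0
53 ÷ 2 = 26 remainder 1
26 ÷ 2 = 13 remainder 0
13 ÷ 2 = 6 remainder 1
6 ÷ 2 = 3 remainder 0
3 ÷ 2 = 1 remainder 1
1 ÷ 2 = 0 remainder 1
Reading remainders bottom to top: 1101010



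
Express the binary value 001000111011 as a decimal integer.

Sum of powers of 2 for each 1-bit:
2^0 + 2^1 + 2^3 + 2^4 + 2^5 + 2^9
= 1 + 2 + 8 + 16 + 32 + 512
= 571



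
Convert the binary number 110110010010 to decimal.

Sum of powers of 2 for each 1-bit:
2^1 + 2^4 + 2^7 + 2^8 + 2^10 + 2^11
= 2 + 16 + 128 + 256 + 1024 + 2048
= 3474



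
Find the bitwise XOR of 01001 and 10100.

XOR: 1 when bits differ
  01001
^ 10100
-------
  11101
Decimal: 9 ^ 20 = 29



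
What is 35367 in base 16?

Using repeated division by 16 (digits 10–15 are A–F):
35367 ÷ 16 = 2210 remainder 7
2210 ÷ 16 = 138 remainder 2
138 ÷ 16 = 8 remainder 10 (A)
8 ÷ 16 = 0 remainder 8
Reading remainders bottom to top: 8A27



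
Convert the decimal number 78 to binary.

Using repeated division by 2:
78 ÷ 2 = 39 remainder 0
39 ÷ 2 = 19 remainder 1
19 ÷ 2 = 9 remainder 1
9 ÷ 2 = 4 remainder 1
4 ÷ 2 = 2 remainder 0
2 ÷ 2 = 1 remainder 0
1 ÷ 2 = 0 remainder 1
Reading remainders bottom to top: 1001110



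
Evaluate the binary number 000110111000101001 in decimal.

Sum of powers of 2 for each 1-bit:
2^0 + 2^3 + 2^5 + 2^9 + 2^10 + 2^11 + 2^13 + 2^14
= 1 + 8 + 32 + 512 + 1024 + 2048 + 8192 + 16384
= 28201



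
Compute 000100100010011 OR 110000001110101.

OR: 1 when either bit is 1
  000100100010011
| 110000001110101
-----------------
  110100101110111
Decimal: 2323 | 24693 = 26999



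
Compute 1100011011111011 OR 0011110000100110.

OR: 1 when either bit is 1
  1100011011111011
| 0011110000100110
------------------
  1111111011111111
Decimal: 50939 | 15398 = 65279



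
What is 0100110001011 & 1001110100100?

AND: 1 only when both bits are 1
  0100110001011
& 1001110100100
---------------
  0000110000000
Decimal: 2443 & 5028 = 384



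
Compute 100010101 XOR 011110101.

XOR: 1 when bits differ
  100010101
^ 011110101
-----------
  111100000
Decimal: 277 ^ 245 = 480



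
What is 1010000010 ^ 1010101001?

XOR: 1 when bits differ
  1010000010
^ 1010101001
------------
  0000101011
Decimal: 642 ^ 681 = 43



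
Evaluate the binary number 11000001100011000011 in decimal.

Sum of powers of 2 for each 1-bit:
2^0 + 2^1 + 2^6 + 2^7 + 2^11 + 2^12 + 2^18 + 2^19
= 1 + 2 + 64 + 128 + 2048 + 4096 + 262144 + 524288
= 792771



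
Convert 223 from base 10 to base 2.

Using repeated division by 2:
223 ÷ 2 = 111 remainder 1
111 ÷ 2 = 55 remainder 1
55 ÷ 2 = 27 remainder 1
27 ÷ 2 = 13 remainder 1
13 ÷ 2 = 6 remainder 1
6 ÷ 2 = 3 remainder 0
3 ÷ 2 = 1 remainder 1
1 ÷ 2 = 0 remainder 1
Reading remainders bottom to top: 11011111



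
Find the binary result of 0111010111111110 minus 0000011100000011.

Method 1 - Direct subtraction (column by column from the right: bit − bit − borrow-in; if negative, add 2 and borrow 1 from the next column):
borrow: 0001110000000110
        0111010111111110
-       0000011100000011
------------------------
        0110111011111011

Method 2 - Add two's complement:
Two's complement of 0000011100000011: invert → 1111100011111100, add 1 → 1111100011111101
  0111010111111110
+ 1111100011111101
------------------
 10110111011111011  (end carry out of the top bit = 1)
Discarding the end carry: 0110111011111011
Decimal check:
  0111010111111110 = 16384 + 8192 + 4096 + 1024 + 256 + 128 + 64 + 32 + 16 + 8 + 4 + 2 = 30206
  0000011100000011 = 1024 + 512 + 256 + 2 + 1 = 1795
  30206 - 1795 = 28411, and 0110111011111011 = 16384 + 8192 + 2048 + 1024 + 512 + 128 + 64 + 32 + 16 + 8 + 2 + 1 = 28411 ✓



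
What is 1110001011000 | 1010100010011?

OR: 1 when either bit is 1
  1110001011000
| 1010100010011
---------------
  1110101011011
Decimal: 7256 | 5395 = 7515



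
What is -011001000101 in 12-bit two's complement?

Original: 011001000101
Step 1 - Invert all bits: 100110111010
Step 2 - Add 1: 100110111011
Verification: 011001000101 + 100110111011 = 1000000000000; discarding the end carry (carry out of the top bit) leaves the 12-bit value 000000000000, as required for x + (-x)



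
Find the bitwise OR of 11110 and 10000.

OR: 1 when either bit is 1
  11110
| 10000
-------
  11110
Decimal: 30 | 16 = 30



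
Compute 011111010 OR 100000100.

OR: 1 when either bit is 1
  011111010
| 100000100
-----------
  111111110
Decimal: 250 | 260 = 510



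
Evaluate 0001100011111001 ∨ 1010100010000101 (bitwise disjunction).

OR: 1 when either bit is 1
  0001100011111001
| 1010100010000101
------------------
  1011100011111101
Decimal: 6393 | 43141 = 47357



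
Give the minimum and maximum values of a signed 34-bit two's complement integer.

For 34-bit two's complement:
Minimum: -2^33 = -8589934592
Maximum: 2^33 - 1 = 8589934591



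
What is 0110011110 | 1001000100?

OR: 1 when either bit is 1
  0110011110
| 1001000100
------------
  1111011110
Decimal: 414 | 580 = 990



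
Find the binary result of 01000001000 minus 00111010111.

Method 1 - Direct subtraction (column by column from the right: bit − bit − borrow-in; if negative, add 2 and borrow 1 from the next column):
borrow: 01111101110
        01000001000
-       00111010111
-------------------
        00000110001

Method 2 - Add two's complement:
Two's complement of 00111010111: invert → 11000101000, add 1 → 11000101001
  01000001000
+ 11000101001
-------------
 100000110001  (end carry out of the top bit = 1)
Discarding the end carry: 00000110001
Decimal check:
  01000001000 = 512 + 8 = 520
  00111010111 = 256 + 128 + 64 + 16 + 4 + 2 + 1 = 471
  520 - 471 = 49, and 00000110001 = 32 + 16 + 1 = 49 ✓



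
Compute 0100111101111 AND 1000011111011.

AND: 1 only when both bits are 1
  0100111101111
& 1000011111011
---------------
  0000011101011
Decimal: 2543 & 4347 = 235



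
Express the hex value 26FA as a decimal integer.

Expand by place value (powers of 16):
Digit values: F = 15, A = 10
26FA = 2 × 16^3 + 6 × 16^2 + 15 × 16^1 + 10 × 16^0
= 2 × 4096 + 6 × 256 + 15 × 16 + 10 × 1
= 8192 + 1536 + 240 + 10
= 9978



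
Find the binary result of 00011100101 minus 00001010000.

Method 1 - Direct subtraction (column by column from the right: bit − bit − borrow-in; if negative, add 2 and borrow 1 from the next column):
borrow: 00000100000
        00011100101
-       00001010000
-------------------
        00010010101

Method 2 - Add two's complement:
Two's complement of 00001010000: invert → 11110101111, add 1 → 11110110000
  00011100101
+ 11110110000
-------------
 100010010101  (end carry out of the top bit = 1)
Discarding the end carry: 00010010101
Decimal check:
  00011100101 = 128 + 64 + 32 + 4 + 1 = 229
  00001010000 = 64 + 16 = 80
  229 - 80 = 149, and 00010010101 = 128 + 16 + 4 + 1 = 149 ✓



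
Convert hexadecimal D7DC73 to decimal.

Expand by place value (powers of 16):
Digit values: D = 13, C = 12
D7DC73 = 13 × 16^5 + 7 × 16^4 + 13 × 16^3 + 12 × 16^2 + 7 × 16^1 + 3 × 16^0
= 13 × 1048576 + 7 × 65536 + 13 × 4096 + 12 × 256 + 7 × 16 + 3 × 1
= 13631488 + 458752 + 53248 + 3072 + 112 + 3
= 14146675



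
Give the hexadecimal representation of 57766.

Using repeated division by 16 (digits 10–15 are A–F):
57766 ÷ 16 = 3610 remainder 6
3610 ÷ 16 = 225 remainder 10 (A)
225 ÷ 16 = 14 remainder 1
14 ÷ 16 = 0 remainder 14 (E)
Reading remainders bottom to top: E1A6



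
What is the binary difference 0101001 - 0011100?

Method 1 - Direct subtraction (column by column from the right: bit − bit − borrow-in; if negative, add 2 and borrow 1 from the next column):
borrow: 0111000
        0101001
-       0011100
---------------
        0001101

Method 2 - Add two's complement:
Two's complement of 0011100: invert → 1100011, add 1 → 1100100
  0101001
+ 1100100
---------
 10001101  (end carry out of the top bit = 1)
Discarding the end carry: 0001101
Decimal check:
  0101001 = 32 + 8 + 1 = 41
  0011100 = 16 + 8 + 4 = 28
  41 - 28 = 13, and 0001101 = 8 + 4 + 1 = 13 ✓



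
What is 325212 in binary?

Using repeated division by 2:
325212 ÷ 2 = 162606 remainder 0
162606 ÷ 2 = 81303 remainder 0
81303 ÷ 2 = 40651 remainder 1
40651 ÷ 2 = 20325 remainder 1
20325 ÷ 2 = 10162 remainder 1
10162 ÷ 2 = 5081 remainder 0
5081 ÷ 2 = 2540 remainder 1
2540 ÷ 2 = 1270 remainder 0
1270 ÷ 2 = 635 remainder 0
635 ÷ 2 = 317 remainder 1
317 ÷ 2 = 158 remainder 1
158 ÷ 2 = 79 remainder 0
79 ÷ 2 = 39 remainder 1
39 ÷ 2 = 19 remainder 1
19 ÷ 2 = 9 remainder 1
9 ÷ 2 = 4 remainder 1
4 ÷ 2 = 2 remainder 0
2 ÷ 2 = 1 remainder 0
1 ÷ 2 = 0 remainder 1
Reading remainders bottom to top: 1001111011001011100



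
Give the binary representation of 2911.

Using repeated division by 2:
2911 ÷ 2 = 1455 remainder 1
1455 ÷ 2 = 727 remainder 1
727 ÷ 2 = 363 remainder 1
363 ÷ 2 = 181 remainder 1
181 ÷ 2 = 90 remainder 1
90 ÷ 2 = 45 remainder 0
45 ÷ 2 = 22 remainder 1
22 ÷ 2 = 11 remainder 0
11 ÷ 2 = 5 remainder 1
5 ÷ 2 = 2 remainder 1
2 ÷ 2 = 1 remainder 0
1 ÷ 2 = 0 remainder 1
Reading remainders bottom to top: 101101011111



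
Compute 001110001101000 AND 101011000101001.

AND: 1 only when both bits are 1
  001110001101000
& 101011000101001
-----------------
  001010000101000
Decimal: 7272 & 22057 = 5160



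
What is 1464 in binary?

Using repeated division by 2:
1464 ÷ 2 = 732 remainder 0
732 ÷ 2 = 366 remainder 0
366 ÷ 2 = 183 remainder 0
183 ÷ 2 = 91 remainder 1
91 ÷ 2 = 45 remainder 1
45 ÷ 2 = 22 remainder 1
22 ÷ 2 = 11 remainder 0
11 ÷ 2 = 5 remainder 1
5 ÷ 2 = 2 remainder 1
2 ÷ 2 = 1 remainder 0
1 ÷ 2 = 0 remainder 1
Reading remainders bottom to top: 10110111000



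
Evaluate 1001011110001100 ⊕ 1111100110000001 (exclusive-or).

XOR: 1 when bits differ
  1001011110001100
^ 1111100110000001
------------------
  0110111000001101
Decimal: 38796 ^ 63873 = 28173



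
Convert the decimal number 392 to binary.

Using repeated division by 2:
392 ÷ 2 = 196 remainder 0
196 ÷ 2 = 98 remainder 0
98 ÷ 2 = 49 remainder 0
49 ÷ 2 = 24 remainder 1
24 ÷ 2 = 12 remainder 0
12 ÷ 2 = 6 remainder 0
6 ÷ 2 = 3 remainder 0
3 ÷ 2 = 1 remainder 1
1 ÷ 2 = 0 remainder 1
Reading remainders bottom to top: 110001000



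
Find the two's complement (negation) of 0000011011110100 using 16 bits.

Original: 0000011011110100
Step 1 - Invert all bits: 1111100100001011
Step 2 - Add 1: 1111100100001100
Verification: 0000011011110100 + 1111100100001100 = 10000000000000000; discarding the end carry (carry out of the top bit) leaves the 16-bit value 0000000000000000, as required for x + (-x)



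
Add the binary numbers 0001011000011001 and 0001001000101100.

Add column by column from the right: bit + bit + carry-in; write the sum mod 2, carry 1 when the sum is 2 or 3.
carry:  0010110001110000
        0001011000011001
+       0001001000101100
------------------------
       00010100001000101
(the carry out of the leftmost column, 0, becomes the leading bit)
Decimal check:
  0001011000011001 = 4096 + 1024 + 512 + 16 + 8 + 1 = 5657
  0001001000101100 = 4096 + 512 + 32 + 8 + 4 = 4652
  5657 + 4652 = 10309, and 00010100001000101 = 8192 + 2048 + 64 + 4 + 1 = 10309 ✓

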